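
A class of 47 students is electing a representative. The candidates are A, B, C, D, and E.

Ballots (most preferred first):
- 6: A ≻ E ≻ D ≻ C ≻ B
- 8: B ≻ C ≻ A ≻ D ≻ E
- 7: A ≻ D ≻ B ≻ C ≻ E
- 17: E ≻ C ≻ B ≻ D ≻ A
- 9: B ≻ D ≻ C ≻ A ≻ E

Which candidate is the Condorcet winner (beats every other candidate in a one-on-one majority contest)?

B vs A: 34–13
B vs C: 24–23
B vs D: 34–13
B vs E: 24–23
B beats every other candidate.

B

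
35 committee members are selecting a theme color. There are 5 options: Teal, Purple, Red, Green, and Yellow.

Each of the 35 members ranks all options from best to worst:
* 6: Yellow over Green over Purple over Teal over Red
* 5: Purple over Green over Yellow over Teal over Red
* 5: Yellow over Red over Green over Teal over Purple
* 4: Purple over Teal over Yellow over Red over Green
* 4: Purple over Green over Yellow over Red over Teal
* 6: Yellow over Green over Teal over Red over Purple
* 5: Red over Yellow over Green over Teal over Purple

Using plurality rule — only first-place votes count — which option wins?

Yellow

First-place votes: Teal 0, Purple 13, Red 5, Green 0, Yellow 17.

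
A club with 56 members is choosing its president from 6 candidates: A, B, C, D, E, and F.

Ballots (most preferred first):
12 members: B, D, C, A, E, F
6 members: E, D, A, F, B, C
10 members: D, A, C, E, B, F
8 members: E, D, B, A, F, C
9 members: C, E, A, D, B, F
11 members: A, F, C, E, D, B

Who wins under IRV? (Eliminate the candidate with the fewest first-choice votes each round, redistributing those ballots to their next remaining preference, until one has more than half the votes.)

Round 1: A 11, B 12, C 9, D 10, E 14, F 0. F eliminated.
Round 2: A 11, B 12, C 9, D 10, E 14. C eliminated.
Round 3: A 11, B 12, D 10, E 23. D eliminated.
Round 4: A 21, B 12, E 23. B eliminated.
Round 5: A 33, E 23. A has a majority (≥29).

A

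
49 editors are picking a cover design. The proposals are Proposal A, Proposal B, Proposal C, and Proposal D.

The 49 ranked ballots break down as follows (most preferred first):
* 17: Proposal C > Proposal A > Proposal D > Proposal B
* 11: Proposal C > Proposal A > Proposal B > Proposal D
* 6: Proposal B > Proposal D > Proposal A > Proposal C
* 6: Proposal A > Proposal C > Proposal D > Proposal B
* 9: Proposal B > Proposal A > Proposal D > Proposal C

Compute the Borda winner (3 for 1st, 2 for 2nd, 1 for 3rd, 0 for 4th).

Proposal A: 17×2 + 11×2 + 6×1 + 6×3 + 9×2 = 98
Proposal B: 17×0 + 11×1 + 6×3 + 6×0 + 9×3 = 56
Proposal C: 17×3 + 11×3 + 6×0 + 6×2 + 9×0 = 96
Proposal D: 17×1 + 11×0 + 6×2 + 6×1 + 9×1 = 44

Proposal A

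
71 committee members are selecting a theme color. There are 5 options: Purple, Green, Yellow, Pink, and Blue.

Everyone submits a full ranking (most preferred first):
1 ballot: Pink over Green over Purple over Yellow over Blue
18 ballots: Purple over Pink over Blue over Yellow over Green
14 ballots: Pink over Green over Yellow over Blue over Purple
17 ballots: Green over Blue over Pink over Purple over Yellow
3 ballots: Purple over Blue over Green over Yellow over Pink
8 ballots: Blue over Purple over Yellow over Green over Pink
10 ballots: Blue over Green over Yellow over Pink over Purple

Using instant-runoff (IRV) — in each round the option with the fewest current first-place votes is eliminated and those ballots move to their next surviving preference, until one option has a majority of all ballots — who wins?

Green

Round 1: Purple 21, Green 17, Yellow 0, Pink 15, Blue 18. Yellow eliminated.
Round 2: Purple 21, Green 17, Pink 15, Blue 18. Pink eliminated.
Round 3: Purple 21, Green 32, Blue 18. Blue eliminated.
Round 4: Purple 29, Green 42. Green has a majority (≥36).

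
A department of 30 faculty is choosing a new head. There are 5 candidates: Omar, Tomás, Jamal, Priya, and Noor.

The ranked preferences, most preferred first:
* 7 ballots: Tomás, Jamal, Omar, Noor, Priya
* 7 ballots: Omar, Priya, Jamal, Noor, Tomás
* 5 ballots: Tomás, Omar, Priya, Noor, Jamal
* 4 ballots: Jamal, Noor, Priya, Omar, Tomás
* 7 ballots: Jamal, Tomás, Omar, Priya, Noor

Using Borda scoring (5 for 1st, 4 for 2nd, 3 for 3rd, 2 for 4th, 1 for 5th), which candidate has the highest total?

Jamal

Omar: 7×3 + 7×5 + 5×4 + 4×2 + 7×3 = 105
Tomás: 7×5 + 7×1 + 5×5 + 4×1 + 7×4 = 99
Jamal: 7×4 + 7×3 + 5×1 + 4×5 + 7×5 = 109
Priya: 7×1 + 7×4 + 5×3 + 4×3 + 7×2 = 76
Noor: 7×2 + 7×2 + 5×2 + 4×4 + 7×1 = 61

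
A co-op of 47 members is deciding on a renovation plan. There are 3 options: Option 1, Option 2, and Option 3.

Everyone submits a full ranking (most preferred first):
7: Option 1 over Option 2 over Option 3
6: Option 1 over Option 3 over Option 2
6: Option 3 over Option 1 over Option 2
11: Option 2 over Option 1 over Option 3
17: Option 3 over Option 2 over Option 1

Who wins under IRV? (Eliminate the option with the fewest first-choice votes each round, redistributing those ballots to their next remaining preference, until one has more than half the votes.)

Round 1: Option 1 13, Option 2 11, Option 3 23. Option 2 eliminated.
Round 2: Option 1 24, Option 3 23. Option 1 has a majority (≥24).

Option 1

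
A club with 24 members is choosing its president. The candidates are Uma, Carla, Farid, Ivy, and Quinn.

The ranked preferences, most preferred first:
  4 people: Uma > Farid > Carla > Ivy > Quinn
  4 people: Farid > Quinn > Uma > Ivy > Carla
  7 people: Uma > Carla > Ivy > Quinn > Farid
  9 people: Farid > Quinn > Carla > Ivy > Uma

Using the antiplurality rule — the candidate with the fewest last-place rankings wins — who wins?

Ivy

Last-place votes: Uma 9, Carla 4, Farid 7, Ivy 0, Quinn 4.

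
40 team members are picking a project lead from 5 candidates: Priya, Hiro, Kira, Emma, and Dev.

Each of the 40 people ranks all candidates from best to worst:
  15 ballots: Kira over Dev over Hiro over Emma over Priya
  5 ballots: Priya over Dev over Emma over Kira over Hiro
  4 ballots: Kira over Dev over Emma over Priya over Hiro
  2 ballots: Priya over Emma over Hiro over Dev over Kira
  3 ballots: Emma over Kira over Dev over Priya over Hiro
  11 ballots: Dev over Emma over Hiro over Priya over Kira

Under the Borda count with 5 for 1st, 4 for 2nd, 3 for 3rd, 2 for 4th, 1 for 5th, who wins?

Dev

Priya: 15×1 + 5×5 + 4×2 + 2×5 + 3×2 + 11×2 = 86
Hiro: 15×3 + 5×1 + 4×1 + 2×3 + 3×1 + 11×3 = 96
Kira: 15×5 + 5×2 + 4×5 + 2×1 + 3×4 + 11×1 = 130
Emma: 15×2 + 5×3 + 4×3 + 2×4 + 3×5 + 11×4 = 124
Dev: 15×4 + 5×4 + 4×4 + 2×2 + 3×3 + 11×5 = 164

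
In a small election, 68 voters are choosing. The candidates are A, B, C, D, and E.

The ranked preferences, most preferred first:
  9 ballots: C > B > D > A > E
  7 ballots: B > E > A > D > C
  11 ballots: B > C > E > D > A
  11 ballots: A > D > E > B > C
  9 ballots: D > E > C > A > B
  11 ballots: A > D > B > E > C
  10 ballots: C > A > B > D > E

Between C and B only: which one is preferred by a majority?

B

C is ranked above B on 28 ballots; B above C on 40.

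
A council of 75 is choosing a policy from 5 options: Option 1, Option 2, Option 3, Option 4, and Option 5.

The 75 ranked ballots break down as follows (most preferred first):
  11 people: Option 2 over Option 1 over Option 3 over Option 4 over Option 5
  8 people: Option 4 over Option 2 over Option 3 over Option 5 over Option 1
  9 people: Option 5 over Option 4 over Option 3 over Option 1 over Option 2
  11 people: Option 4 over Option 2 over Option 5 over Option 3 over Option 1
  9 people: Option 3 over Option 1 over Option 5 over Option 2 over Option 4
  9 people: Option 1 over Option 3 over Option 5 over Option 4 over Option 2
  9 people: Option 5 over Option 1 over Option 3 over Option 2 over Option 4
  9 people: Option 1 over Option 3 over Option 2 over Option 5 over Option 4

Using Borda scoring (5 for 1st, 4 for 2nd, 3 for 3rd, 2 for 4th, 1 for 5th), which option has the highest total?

Option 3

Option 1: 11×4 + 8×1 + 9×2 + 11×1 + 9×4 + 9×5 + 9×4 + 9×5 = 243
Option 2: 11×5 + 8×4 + 9×1 + 11×4 + 9×2 + 9×1 + 9×2 + 9×3 = 212
Option 3: 11×3 + 8×3 + 9×3 + 11×2 + 9×5 + 9×4 + 9×3 + 9×4 = 250
Option 4: 11×2 + 8×5 + 9×4 + 11×5 + 9×1 + 9×2 + 9×1 + 9×1 = 198
Option 5: 11×1 + 8×2 + 9×5 + 11×3 + 9×3 + 9×3 + 9×5 + 9×2 = 222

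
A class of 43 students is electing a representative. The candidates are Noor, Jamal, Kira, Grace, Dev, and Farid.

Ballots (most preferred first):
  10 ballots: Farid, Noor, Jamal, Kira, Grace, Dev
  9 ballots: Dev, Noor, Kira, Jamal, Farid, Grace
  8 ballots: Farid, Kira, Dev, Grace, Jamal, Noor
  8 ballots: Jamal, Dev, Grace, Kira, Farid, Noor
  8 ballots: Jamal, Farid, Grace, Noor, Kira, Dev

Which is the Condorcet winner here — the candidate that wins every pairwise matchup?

Jamal

Jamal vs Noor: 24–19
Jamal vs Kira: 26–17
Jamal vs Grace: 35–8
Jamal vs Dev: 26–17
Jamal vs Farid: 25–18
Jamal beats every other candidate.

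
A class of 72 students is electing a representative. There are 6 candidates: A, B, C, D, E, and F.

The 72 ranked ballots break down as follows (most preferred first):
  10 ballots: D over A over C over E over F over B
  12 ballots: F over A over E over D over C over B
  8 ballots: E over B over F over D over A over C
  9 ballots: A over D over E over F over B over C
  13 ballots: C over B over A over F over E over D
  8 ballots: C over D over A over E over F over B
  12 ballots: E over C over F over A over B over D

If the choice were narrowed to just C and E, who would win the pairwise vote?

C is ranked above E on 31 ballots; E above C on 41.

E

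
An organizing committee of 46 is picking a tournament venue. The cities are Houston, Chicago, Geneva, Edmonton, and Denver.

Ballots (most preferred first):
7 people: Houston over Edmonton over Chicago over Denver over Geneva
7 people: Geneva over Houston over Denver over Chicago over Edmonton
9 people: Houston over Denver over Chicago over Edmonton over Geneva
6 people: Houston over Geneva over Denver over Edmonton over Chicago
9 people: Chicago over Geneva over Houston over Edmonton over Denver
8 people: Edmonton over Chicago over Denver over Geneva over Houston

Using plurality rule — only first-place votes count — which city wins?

Houston

First-place votes: Houston 22, Chicago 9, Geneva 7, Edmonton 8, Denver 0.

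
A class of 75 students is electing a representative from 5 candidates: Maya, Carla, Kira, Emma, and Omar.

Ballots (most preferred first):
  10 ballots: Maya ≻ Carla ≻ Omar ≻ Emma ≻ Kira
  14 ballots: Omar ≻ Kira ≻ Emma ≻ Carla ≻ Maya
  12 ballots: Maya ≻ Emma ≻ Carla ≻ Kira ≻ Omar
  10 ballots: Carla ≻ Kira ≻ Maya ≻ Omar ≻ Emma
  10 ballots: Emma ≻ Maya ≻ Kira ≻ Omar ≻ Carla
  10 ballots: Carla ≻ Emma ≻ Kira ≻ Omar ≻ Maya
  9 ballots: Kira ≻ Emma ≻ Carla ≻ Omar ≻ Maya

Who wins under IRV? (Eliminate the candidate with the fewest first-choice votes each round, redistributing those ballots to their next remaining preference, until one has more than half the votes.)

Round 1: Maya 22, Carla 20, Kira 9, Emma 10, Omar 14. Kira eliminated.
Round 2: Maya 22, Carla 20, Emma 19, Omar 14. Omar eliminated.
Round 3: Maya 22, Carla 20, Emma 33. Carla eliminated.
Round 4: Maya 32, Emma 43. Emma has a majority (≥38).

Emma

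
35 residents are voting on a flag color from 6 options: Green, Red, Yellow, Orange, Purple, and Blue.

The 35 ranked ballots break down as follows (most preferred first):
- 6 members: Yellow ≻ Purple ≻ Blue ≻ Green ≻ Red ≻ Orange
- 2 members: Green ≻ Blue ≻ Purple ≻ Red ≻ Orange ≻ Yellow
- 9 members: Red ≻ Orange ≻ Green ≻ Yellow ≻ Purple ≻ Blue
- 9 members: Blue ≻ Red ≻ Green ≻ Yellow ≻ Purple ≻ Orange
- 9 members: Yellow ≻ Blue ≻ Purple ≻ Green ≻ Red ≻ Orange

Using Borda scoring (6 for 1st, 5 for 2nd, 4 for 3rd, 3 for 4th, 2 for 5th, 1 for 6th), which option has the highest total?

Yellow

Green: 6×3 + 2×6 + 9×4 + 9×4 + 9×3 = 129
Red: 6×2 + 2×3 + 9×6 + 9×5 + 9×2 = 135
Yellow: 6×6 + 2×1 + 9×3 + 9×3 + 9×6 = 146
Orange: 6×1 + 2×2 + 9×5 + 9×1 + 9×1 = 73
Purple: 6×5 + 2×4 + 9×2 + 9×2 + 9×4 = 110
Blue: 6×4 + 2×5 + 9×1 + 9×6 + 9×5 = 142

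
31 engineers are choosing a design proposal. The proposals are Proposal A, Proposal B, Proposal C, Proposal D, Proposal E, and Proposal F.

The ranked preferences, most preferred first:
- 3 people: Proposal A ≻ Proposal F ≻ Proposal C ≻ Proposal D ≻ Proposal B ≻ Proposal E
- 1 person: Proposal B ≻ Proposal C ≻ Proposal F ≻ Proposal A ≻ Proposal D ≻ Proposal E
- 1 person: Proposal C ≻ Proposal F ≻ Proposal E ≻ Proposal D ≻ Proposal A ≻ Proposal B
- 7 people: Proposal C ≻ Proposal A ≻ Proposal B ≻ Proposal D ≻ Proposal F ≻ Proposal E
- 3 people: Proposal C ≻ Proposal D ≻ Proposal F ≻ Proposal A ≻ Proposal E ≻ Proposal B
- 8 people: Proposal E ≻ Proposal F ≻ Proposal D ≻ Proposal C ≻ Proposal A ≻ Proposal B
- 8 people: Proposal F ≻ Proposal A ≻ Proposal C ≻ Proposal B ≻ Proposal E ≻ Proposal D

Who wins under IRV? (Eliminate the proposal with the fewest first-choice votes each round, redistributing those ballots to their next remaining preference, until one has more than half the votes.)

Proposal F

Round 1: Proposal A 3, Proposal B 1, Proposal C 11, Proposal D 0, Proposal E 8, Proposal F 8. Proposal D eliminated.
Round 2: Proposal A 3, Proposal B 1, Proposal C 11, Proposal E 8, Proposal F 8. Proposal B eliminated.
Round 3: Proposal A 3, Proposal C 12, Proposal E 8, Proposal F 8. Proposal A eliminated.
Round 4: Proposal C 12, Proposal E 8, Proposal F 11. Proposal E eliminated.
Round 5: Proposal C 12, Proposal F 19. Proposal F has a majority (≥16).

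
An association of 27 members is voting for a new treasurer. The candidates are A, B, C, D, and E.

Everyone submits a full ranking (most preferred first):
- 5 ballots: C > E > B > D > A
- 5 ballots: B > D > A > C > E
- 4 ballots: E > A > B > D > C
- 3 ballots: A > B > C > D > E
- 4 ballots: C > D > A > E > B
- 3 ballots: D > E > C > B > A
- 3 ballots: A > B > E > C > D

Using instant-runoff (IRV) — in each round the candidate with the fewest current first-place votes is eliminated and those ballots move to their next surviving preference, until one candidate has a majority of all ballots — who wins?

A

Round 1: A 6, B 5, C 9, D 3, E 4. D eliminated.
Round 2: A 6, B 5, C 9, E 7. B eliminated.
Round 3: A 11, C 9, E 7. E eliminated.
Round 4: A 15, C 12. A has a majority (≥14).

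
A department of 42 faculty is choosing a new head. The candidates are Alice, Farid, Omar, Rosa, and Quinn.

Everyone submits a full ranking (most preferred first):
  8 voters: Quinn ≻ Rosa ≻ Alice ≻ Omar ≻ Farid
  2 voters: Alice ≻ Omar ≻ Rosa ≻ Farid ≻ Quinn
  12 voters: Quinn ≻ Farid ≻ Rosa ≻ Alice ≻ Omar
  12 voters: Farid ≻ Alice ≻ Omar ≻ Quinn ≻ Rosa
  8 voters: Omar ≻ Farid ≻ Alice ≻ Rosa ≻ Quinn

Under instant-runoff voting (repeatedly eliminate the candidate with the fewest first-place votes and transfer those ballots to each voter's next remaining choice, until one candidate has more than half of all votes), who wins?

Round 1: Alice 2, Farid 12, Omar 8, Rosa 0, Quinn 20. Rosa eliminated.
Round 2: Alice 2, Farid 12, Omar 8, Quinn 20. Alice eliminated.
Round 3: Farid 12, Omar 10, Quinn 20. Omar eliminated.
Round 4: Farid 22, Quinn 20. Farid has a majority (≥22).

Farid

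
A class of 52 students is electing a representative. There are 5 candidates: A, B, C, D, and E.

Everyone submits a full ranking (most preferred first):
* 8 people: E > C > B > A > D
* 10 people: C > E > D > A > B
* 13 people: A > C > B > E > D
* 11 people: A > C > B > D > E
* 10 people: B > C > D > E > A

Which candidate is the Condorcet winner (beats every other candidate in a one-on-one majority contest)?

C

C vs A: 28–24
C vs B: 42–10
C vs D: 52–0
C vs E: 44–8
C beats every other candidate.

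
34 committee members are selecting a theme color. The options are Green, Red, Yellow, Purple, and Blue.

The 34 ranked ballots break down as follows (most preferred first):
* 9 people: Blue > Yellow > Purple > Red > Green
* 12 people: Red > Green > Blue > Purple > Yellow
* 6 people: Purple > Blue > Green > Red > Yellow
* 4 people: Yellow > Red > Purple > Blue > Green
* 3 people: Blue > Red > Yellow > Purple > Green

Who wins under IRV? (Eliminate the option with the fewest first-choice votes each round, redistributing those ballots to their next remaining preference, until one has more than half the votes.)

Round 1: Green 0, Red 12, Yellow 4, Purple 6, Blue 12. Green eliminated.
Round 2: Red 12, Yellow 4, Purple 6, Blue 12. Yellow eliminated.
Round 3: Red 16, Purple 6, Blue 12. Purple eliminated.
Round 4: Red 16, Blue 18. Blue has a majority (≥18).

Blue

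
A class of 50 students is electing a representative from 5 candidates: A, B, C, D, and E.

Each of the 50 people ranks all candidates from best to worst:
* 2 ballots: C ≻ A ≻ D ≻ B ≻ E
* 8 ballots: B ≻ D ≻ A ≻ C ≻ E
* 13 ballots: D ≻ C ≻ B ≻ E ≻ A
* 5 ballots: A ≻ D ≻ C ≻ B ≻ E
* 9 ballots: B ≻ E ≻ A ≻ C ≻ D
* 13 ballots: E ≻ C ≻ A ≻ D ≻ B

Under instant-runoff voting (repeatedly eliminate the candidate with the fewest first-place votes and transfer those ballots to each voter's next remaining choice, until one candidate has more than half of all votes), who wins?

D

Round 1: A 5, B 17, C 2, D 13, E 13. C eliminated.
Round 2: A 7, B 17, D 13, E 13. A eliminated.
Round 3: B 17, D 20, E 13. E eliminated.
Round 4: B 17, D 33. D has a majority (≥26).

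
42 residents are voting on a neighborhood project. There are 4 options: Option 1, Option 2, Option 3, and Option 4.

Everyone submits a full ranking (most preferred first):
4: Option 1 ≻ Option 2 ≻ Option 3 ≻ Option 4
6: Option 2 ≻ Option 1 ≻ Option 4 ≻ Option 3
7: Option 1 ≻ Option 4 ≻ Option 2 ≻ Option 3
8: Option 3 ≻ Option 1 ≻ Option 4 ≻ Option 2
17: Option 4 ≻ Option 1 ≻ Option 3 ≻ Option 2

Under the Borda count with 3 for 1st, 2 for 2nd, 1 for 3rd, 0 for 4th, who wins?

Option 1: 4×3 + 6×2 + 7×3 + 8×2 + 17×2 = 95
Option 2: 4×2 + 6×3 + 7×1 + 8×0 + 17×0 = 33
Option 3: 4×1 + 6×0 + 7×0 + 8×3 + 17×1 = 45
Option 4: 4×0 + 6×1 + 7×2 + 8×1 + 17×3 = 79

Option 1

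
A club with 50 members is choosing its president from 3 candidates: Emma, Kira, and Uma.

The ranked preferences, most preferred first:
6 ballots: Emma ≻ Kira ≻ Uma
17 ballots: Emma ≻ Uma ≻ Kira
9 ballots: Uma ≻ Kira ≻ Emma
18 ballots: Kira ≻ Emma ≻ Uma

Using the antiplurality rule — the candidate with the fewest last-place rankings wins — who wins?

Last-place votes: Emma 9, Kira 17, Uma 24.

Emma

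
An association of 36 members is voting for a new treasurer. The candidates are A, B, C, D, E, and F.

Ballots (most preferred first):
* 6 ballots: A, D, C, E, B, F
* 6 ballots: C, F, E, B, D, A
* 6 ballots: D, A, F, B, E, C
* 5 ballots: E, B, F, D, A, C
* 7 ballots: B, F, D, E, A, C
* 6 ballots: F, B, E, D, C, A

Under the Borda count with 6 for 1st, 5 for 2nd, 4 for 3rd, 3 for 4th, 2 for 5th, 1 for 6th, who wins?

A: 6×6 + 6×1 + 6×5 + 5×2 + 7×2 + 6×1 = 102
B: 6×2 + 6×3 + 6×3 + 5×5 + 7×6 + 6×5 = 145
C: 6×4 + 6×6 + 6×1 + 5×1 + 7×1 + 6×2 = 90
D: 6×5 + 6×2 + 6×6 + 5×3 + 7×4 + 6×3 = 139
E: 6×3 + 6×4 + 6×2 + 5×6 + 7×3 + 6×4 = 129
F: 6×1 + 6×5 + 6×4 + 5×4 + 7×5 + 6×6 = 151

F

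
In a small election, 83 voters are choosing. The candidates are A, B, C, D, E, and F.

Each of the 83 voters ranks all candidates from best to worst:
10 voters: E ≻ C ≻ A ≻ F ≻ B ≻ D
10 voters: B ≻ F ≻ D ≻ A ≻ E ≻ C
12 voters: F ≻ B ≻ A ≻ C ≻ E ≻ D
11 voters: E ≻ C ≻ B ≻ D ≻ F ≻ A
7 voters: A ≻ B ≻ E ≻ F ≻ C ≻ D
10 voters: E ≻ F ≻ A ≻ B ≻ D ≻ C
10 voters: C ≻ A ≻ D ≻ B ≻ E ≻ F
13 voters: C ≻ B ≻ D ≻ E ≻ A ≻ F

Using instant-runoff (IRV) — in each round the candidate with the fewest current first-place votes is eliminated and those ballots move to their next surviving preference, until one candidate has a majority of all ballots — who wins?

B

Round 1: A 7, B 10, C 23, D 0, E 31, F 12. D eliminated.
Round 2: A 7, B 10, C 23, E 31, F 12. A eliminated.
Round 3: B 17, C 23, E 31, F 12. F eliminated.
Round 4: B 29, C 23, E 31. C eliminated.
Round 5: B 52, E 31. B has a majority (≥42).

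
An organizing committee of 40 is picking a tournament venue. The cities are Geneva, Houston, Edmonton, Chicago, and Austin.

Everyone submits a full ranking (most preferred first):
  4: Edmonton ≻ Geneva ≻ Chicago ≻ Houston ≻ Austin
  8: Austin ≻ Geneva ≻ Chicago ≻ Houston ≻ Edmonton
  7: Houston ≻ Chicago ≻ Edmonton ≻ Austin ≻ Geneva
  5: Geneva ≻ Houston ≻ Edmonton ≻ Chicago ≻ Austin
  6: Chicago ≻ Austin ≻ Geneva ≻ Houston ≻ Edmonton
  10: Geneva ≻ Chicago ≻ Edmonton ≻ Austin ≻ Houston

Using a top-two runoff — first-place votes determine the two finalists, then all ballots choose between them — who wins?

Austin

Round 1 first-place votes: Geneva 15, Houston 7, Edmonton 4, Chicago 6, Austin 8. Geneva and Austin advance.
Runoff: Geneva is ranked above Austin on 19 ballots, Austin above Geneva on 21.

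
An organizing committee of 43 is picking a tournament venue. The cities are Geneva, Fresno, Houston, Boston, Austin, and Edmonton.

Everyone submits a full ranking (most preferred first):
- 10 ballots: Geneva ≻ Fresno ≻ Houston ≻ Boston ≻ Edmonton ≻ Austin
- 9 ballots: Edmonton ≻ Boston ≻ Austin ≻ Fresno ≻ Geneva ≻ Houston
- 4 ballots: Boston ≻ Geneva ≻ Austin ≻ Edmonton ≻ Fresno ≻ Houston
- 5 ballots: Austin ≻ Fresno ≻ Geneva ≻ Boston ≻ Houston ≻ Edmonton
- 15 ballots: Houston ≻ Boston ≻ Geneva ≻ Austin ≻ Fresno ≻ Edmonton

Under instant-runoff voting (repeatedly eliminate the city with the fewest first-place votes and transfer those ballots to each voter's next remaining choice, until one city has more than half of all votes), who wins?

Round 1: Geneva 10, Fresno 0, Houston 15, Boston 4, Austin 5, Edmonton 9. Fresno eliminated.
Round 2: Geneva 10, Houston 15, Boston 4, Austin 5, Edmonton 9. Boston eliminated.
Round 3: Geneva 14, Houston 15, Austin 5, Edmonton 9. Austin eliminated.
Round 4: Geneva 19, Houston 15, Edmonton 9. Edmonton eliminated.
Round 5: Geneva 28, Houston 15. Geneva has a majority (≥22).

Geneva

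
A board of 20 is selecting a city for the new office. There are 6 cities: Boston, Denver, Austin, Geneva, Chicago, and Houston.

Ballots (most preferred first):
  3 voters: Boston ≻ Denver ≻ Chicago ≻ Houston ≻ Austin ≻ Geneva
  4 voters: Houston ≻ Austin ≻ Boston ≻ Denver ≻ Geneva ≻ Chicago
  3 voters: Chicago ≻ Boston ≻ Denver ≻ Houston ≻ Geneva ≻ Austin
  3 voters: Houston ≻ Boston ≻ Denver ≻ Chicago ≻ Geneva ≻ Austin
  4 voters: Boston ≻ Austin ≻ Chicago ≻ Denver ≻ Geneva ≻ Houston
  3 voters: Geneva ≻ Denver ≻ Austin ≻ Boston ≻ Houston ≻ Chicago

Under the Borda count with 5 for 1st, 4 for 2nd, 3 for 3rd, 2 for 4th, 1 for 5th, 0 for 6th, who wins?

Boston

Boston: 3×5 + 4×3 + 3×4 + 3×4 + 4×5 + 3×2 = 77
Denver: 3×4 + 4×2 + 3×3 + 3×3 + 4×2 + 3×4 = 58
Austin: 3×1 + 4×4 + 3×0 + 3×0 + 4×4 + 3×3 = 44
Geneva: 3×0 + 4×1 + 3×1 + 3×1 + 4×1 + 3×5 = 29
Chicago: 3×3 + 4×0 + 3×5 + 3×2 + 4×3 + 3×0 = 42
Houston: 3×2 + 4×5 + 3×2 + 3×5 + 4×0 + 3×1 = 50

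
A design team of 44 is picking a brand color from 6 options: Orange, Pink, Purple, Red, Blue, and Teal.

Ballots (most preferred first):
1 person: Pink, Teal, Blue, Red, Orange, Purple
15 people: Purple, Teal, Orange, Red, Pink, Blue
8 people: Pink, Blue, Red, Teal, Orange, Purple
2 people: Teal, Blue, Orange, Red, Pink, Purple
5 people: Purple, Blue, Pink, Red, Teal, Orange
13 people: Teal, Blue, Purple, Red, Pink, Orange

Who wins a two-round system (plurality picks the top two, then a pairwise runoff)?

Round 1 first-place votes: Orange 0, Pink 9, Purple 20, Red 0, Blue 0, Teal 15. Purple and Teal advance.
Runoff: Purple is ranked above Teal on 20 ballots, Teal above Purple on 24.

Teal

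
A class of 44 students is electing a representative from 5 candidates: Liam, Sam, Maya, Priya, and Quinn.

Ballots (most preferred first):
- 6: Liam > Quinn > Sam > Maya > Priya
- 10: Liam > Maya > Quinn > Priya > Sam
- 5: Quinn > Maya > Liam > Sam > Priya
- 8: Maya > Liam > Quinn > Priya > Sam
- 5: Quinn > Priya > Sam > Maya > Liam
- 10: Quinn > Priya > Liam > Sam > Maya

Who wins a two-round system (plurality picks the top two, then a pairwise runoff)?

Liam

Round 1 first-place votes: Liam 16, Sam 0, Maya 8, Priya 0, Quinn 20. Quinn and Liam advance.
Runoff: Quinn is ranked above Liam on 20 ballots, Liam above Quinn on 24.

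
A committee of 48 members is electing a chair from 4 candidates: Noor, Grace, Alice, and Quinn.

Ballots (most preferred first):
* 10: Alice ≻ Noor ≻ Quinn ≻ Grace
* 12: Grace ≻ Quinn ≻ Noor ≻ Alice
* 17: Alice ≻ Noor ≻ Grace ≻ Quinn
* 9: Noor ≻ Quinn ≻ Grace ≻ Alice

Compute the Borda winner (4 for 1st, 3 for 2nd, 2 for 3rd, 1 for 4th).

Noor: 10×3 + 12×2 + 17×3 + 9×4 = 141
Grace: 10×1 + 12×4 + 17×2 + 9×2 = 110
Alice: 10×4 + 12×1 + 17×4 + 9×1 = 129
Quinn: 10×2 + 12×3 + 17×1 + 9×3 = 100

Noor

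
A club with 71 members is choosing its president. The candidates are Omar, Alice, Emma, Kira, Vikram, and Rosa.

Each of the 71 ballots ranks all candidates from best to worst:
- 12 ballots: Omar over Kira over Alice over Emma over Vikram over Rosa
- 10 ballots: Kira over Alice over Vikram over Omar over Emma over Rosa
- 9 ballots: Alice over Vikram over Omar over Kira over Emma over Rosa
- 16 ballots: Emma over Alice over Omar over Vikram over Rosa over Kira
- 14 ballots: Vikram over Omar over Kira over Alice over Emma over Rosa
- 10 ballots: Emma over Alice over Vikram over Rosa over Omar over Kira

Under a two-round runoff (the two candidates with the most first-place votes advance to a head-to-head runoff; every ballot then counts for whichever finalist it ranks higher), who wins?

Round 1 first-place votes: Omar 12, Alice 9, Emma 26, Kira 10, Vikram 14, Rosa 0. Emma and Vikram advance.
Runoff: Emma is ranked above Vikram on 38 ballots, Vikram above Emma on 33.

Emma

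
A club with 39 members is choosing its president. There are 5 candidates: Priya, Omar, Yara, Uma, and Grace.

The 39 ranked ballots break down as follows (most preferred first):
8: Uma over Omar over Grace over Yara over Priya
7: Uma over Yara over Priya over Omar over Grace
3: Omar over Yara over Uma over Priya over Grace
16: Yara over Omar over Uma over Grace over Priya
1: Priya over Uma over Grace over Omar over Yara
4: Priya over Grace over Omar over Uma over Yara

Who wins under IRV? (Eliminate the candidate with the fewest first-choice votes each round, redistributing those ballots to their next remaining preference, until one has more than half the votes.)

Uma

Round 1: Priya 5, Omar 3, Yara 16, Uma 15, Grace 0. Grace eliminated.
Round 2: Priya 5, Omar 3, Yara 16, Uma 15. Omar eliminated.
Round 3: Priya 5, Yara 19, Uma 15. Priya eliminated.
Round 4: Yara 19, Uma 20. Uma has a majority (≥20).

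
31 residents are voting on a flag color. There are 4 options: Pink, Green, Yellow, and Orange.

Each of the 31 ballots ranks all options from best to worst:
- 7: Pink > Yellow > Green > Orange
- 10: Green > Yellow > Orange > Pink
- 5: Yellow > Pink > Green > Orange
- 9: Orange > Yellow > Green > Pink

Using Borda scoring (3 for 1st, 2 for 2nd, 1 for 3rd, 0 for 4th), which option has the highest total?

Pink: 7×3 + 10×0 + 5×2 + 9×0 = 31
Green: 7×1 + 10×3 + 5×1 + 9×1 = 51
Yellow: 7×2 + 10×2 + 5×3 + 9×2 = 67
Orange: 7×0 + 10×1 + 5×0 + 9×3 = 37

Yellow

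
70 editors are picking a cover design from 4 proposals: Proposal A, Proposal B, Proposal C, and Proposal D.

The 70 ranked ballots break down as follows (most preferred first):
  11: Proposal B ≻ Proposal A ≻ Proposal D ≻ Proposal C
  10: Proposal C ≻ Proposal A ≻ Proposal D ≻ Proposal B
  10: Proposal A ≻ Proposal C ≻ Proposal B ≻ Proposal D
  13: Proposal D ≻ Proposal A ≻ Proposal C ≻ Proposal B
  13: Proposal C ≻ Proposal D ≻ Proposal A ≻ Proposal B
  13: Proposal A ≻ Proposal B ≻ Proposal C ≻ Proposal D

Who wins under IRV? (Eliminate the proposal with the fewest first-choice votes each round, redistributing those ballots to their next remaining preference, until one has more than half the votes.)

Round 1: Proposal A 23, Proposal B 11, Proposal C 23, Proposal D 13. Proposal B eliminated.
Round 2: Proposal A 34, Proposal C 23, Proposal D 13. Proposal D eliminated.
Round 3: Proposal A 47, Proposal C 23. Proposal A has a majority (≥36).

Proposal A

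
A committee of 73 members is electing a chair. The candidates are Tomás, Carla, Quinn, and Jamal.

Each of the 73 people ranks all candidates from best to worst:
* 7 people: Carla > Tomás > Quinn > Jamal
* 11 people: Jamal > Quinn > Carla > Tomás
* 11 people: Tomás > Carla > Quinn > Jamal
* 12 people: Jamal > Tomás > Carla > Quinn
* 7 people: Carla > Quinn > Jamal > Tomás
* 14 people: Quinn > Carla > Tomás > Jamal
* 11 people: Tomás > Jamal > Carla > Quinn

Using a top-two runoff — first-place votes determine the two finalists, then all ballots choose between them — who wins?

Tomás

Round 1 first-place votes: Tomás 22, Carla 14, Quinn 14, Jamal 23. Jamal and Tomás advance.
Runoff: Jamal is ranked above Tomás on 30 ballots, Tomás above Jamal on 43.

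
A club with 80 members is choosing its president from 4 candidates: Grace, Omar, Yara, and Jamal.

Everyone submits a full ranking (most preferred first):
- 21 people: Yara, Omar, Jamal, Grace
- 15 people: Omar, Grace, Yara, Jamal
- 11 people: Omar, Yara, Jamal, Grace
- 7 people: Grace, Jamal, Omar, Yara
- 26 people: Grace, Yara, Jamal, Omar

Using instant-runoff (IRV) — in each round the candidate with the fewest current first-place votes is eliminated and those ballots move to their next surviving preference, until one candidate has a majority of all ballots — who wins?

Omar

Round 1: Grace 33, Omar 26, Yara 21, Jamal 0. Jamal eliminated.
Round 2: Grace 33, Omar 26, Yara 21. Yara eliminated.
Round 3: Grace 33, Omar 47. Omar has a majority (≥41).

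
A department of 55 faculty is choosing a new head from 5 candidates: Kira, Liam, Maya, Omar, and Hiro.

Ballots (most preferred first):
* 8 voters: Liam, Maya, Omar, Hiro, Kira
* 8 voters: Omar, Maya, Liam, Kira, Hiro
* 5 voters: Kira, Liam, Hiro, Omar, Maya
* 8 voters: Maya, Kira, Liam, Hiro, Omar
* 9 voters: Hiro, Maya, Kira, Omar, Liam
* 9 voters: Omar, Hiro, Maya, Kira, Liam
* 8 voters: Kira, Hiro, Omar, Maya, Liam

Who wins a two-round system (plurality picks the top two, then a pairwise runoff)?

Kira

Round 1 first-place votes: Kira 13, Liam 8, Maya 8, Omar 17, Hiro 9. Omar and Kira advance.
Runoff: Omar is ranked above Kira on 25 ballots, Kira above Omar on 30.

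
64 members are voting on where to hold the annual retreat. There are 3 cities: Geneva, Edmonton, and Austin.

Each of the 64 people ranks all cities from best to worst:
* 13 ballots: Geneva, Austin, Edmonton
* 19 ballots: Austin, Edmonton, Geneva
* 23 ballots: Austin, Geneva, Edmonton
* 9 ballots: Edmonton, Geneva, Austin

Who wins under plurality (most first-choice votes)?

First-place votes: Geneva 13, Edmonton 9, Austin 42.

Austin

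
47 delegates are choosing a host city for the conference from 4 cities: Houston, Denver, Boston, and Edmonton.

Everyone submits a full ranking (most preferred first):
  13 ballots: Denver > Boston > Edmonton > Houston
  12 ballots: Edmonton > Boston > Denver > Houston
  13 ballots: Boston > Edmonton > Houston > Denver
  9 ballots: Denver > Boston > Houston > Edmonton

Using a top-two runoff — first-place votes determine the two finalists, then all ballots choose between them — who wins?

Round 1 first-place votes: Houston 0, Denver 22, Boston 13, Edmonton 12. Denver and Boston advance.
Runoff: Denver is ranked above Boston on 22 ballots, Boston above Denver on 25.

Boston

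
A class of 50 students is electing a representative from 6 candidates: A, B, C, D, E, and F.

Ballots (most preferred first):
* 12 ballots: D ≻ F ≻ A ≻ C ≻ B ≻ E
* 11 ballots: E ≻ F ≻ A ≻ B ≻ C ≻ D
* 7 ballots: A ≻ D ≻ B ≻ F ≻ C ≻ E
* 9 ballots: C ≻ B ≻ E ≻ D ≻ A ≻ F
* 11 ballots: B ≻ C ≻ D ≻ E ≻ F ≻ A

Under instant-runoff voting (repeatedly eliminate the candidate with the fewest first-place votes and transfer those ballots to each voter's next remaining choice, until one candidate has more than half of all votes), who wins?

Round 1: A 7, B 11, C 9, D 12, E 11, F 0. F eliminated.
Round 2: A 7, B 11, C 9, D 12, E 11. A eliminated.
Round 3: B 11, C 9, D 19, E 11. C eliminated.
Round 4: B 20, D 19, E 11. E eliminated.
Round 5: B 31, D 19. B has a majority (≥26).

B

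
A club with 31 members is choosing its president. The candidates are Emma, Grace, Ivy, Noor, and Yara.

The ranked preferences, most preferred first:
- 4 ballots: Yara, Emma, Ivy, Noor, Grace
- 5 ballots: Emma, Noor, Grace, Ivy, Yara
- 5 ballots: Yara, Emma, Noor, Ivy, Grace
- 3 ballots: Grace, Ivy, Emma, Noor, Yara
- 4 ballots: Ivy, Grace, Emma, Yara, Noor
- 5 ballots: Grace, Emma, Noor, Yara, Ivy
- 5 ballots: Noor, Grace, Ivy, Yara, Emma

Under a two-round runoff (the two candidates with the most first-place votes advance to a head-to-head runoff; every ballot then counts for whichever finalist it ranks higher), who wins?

Grace

Round 1 first-place votes: Emma 5, Grace 8, Ivy 4, Noor 5, Yara 9. Yara and Grace advance.
Runoff: Yara is ranked above Grace on 9 ballots, Grace above Yara on 22.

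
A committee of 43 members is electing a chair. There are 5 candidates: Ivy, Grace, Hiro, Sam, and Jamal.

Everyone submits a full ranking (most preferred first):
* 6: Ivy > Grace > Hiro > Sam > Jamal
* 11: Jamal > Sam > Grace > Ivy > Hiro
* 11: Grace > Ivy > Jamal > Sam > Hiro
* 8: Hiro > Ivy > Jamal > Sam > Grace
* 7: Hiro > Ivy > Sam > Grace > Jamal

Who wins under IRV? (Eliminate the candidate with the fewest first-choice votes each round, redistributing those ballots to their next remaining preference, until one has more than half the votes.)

Grace

Round 1: Ivy 6, Grace 11, Hiro 15, Sam 0, Jamal 11. Sam eliminated.
Round 2: Ivy 6, Grace 11, Hiro 15, Jamal 11. Ivy eliminated.
Round 3: Grace 17, Hiro 15, Jamal 11. Jamal eliminated.
Round 4: Grace 28, Hiro 15. Grace has a majority (≥22).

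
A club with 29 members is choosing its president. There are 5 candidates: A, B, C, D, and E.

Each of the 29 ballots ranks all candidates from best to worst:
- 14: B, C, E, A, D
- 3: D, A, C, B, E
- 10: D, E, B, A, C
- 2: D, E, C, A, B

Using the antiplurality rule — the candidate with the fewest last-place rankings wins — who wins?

Last-place votes: A 0, B 2, C 10, D 14, E 3.

A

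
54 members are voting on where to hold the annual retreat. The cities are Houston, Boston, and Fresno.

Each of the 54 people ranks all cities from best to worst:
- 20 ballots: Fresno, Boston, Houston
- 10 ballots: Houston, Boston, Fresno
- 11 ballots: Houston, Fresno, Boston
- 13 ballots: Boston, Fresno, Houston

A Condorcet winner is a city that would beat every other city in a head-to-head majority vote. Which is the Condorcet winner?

Fresno

Fresno vs Houston: 33–21
Fresno vs Boston: 31–23
Fresno beats every other city.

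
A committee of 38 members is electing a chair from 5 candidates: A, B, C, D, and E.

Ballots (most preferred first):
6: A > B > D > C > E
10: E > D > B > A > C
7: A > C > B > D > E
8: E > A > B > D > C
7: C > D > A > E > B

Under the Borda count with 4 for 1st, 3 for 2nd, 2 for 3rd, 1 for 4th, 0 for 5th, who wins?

A: 6×4 + 10×1 + 7×4 + 8×3 + 7×2 = 100
B: 6×3 + 10×2 + 7×2 + 8×2 + 7×0 = 68
C: 6×1 + 10×0 + 7×3 + 8×0 + 7×4 = 55
D: 6×2 + 10×3 + 7×1 + 8×1 + 7×3 = 78
E: 6×0 + 10×4 + 7×0 + 8×4 + 7×1 = 79

A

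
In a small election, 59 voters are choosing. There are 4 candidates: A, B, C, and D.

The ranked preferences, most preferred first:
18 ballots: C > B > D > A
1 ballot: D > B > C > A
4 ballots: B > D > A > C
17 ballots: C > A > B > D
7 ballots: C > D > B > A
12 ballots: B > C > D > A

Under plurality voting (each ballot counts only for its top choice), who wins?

First-place votes: A 0, B 16, C 42, D 1.

C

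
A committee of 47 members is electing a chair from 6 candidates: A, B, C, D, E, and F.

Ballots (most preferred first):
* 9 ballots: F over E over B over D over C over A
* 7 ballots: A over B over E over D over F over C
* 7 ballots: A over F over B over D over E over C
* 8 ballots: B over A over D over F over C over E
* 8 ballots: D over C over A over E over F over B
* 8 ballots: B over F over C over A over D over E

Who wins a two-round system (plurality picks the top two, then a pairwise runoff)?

Round 1 first-place votes: A 14, B 16, C 0, D 8, E 0, F 9. B and A advance.
Runoff: B is ranked above A on 25 ballots, A above B on 22.

B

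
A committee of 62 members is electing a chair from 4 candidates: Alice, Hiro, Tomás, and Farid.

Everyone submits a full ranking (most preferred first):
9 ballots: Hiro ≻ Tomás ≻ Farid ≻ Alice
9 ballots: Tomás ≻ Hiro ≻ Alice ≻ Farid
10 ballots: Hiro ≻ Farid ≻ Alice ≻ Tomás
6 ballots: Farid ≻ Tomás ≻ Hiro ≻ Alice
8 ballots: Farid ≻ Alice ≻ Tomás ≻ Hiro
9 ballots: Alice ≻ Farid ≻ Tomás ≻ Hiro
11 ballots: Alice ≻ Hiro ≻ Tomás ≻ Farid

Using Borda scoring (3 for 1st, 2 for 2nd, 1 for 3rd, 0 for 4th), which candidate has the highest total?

Alice: 9×0 + 9×1 + 10×1 + 6×0 + 8×2 + 9×3 + 11×3 = 95
Hiro: 9×3 + 9×2 + 10×3 + 6×1 + 8×0 + 9×0 + 11×2 = 103
Tomás: 9×2 + 9×3 + 10×0 + 6×2 + 8×1 + 9×1 + 11×1 = 85
Farid: 9×1 + 9×0 + 10×2 + 6×3 + 8×3 + 9×2 + 11×0 = 89

Hiro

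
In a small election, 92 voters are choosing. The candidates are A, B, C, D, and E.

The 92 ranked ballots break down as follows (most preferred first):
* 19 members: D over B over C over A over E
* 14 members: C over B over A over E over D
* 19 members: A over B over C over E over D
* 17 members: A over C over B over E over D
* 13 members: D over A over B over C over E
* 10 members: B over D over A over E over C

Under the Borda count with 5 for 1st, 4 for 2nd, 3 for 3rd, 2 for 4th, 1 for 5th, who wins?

A: 19×2 + 14×3 + 19×5 + 17×5 + 13×4 + 10×3 = 342
B: 19×4 + 14×4 + 19×4 + 17×3 + 13×3 + 10×5 = 348
C: 19×3 + 14×5 + 19×3 + 17×4 + 13×2 + 10×1 = 288
D: 19×5 + 14×1 + 19×1 + 17×1 + 13×5 + 10×4 = 250
E: 19×1 + 14×2 + 19×2 + 17×2 + 13×1 + 10×2 = 152

B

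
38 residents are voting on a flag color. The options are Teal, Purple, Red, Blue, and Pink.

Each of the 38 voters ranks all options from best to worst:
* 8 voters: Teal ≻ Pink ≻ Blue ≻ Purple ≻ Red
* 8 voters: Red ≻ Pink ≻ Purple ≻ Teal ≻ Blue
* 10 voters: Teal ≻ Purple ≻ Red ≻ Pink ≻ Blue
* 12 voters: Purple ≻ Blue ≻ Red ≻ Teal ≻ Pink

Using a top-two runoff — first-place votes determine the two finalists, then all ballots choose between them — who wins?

Round 1 first-place votes: Teal 18, Purple 12, Red 8, Blue 0, Pink 0. Teal and Purple advance.
Runoff: Teal is ranked above Purple on 18 ballots, Purple above Teal on 20.

Purple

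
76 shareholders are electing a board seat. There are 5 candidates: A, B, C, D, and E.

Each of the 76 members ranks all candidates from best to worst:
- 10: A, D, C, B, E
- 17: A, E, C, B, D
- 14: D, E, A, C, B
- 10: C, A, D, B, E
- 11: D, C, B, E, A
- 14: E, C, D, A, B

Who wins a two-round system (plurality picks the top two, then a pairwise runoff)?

Round 1 first-place votes: A 27, B 0, C 10, D 25, E 14. A and D advance.
Runoff: A is ranked above D on 37 ballots, D above A on 39.

D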